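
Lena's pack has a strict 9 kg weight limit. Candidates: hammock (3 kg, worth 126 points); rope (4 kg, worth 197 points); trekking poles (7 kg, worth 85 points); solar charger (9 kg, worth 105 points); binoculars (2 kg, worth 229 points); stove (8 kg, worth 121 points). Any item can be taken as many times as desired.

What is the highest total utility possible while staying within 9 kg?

The ratio ordering already packs tightly: 4×binoculars, 8 kg, 916.

916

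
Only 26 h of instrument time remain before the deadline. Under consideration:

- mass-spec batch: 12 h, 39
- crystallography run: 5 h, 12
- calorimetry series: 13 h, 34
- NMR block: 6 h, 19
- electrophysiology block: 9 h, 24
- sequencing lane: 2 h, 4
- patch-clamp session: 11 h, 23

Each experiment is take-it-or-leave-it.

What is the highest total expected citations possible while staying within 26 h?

75

A density-first pass picks mass-spec batch + crystallography run + NMR block + sequencing lane — 74 at 25 h.
Replace NMR block and sequencing lane with electrophysiology block: the trade gains 1 net, giving 75 at 26 h.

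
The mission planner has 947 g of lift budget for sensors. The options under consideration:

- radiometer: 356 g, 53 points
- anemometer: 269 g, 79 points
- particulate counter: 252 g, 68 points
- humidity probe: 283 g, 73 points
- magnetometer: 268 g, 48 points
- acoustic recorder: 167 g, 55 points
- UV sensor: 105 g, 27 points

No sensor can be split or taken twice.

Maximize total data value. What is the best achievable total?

247

Ranking by ratio (data value/g): acoustic recorder 0.33, anemometer 0.29, particulate counter 0.27.
Taking the top-ratio sensors first gives anemometer + particulate counter + acoustic recorder + UV sensor for 229 (793 g).
The 167 g tied up in acoustic recorder is better spent on humidity probe — total rises to 247 (909 g).
Runner-up anemometer + humidity probe + acoustic recorder + UV sensor tops out at 234.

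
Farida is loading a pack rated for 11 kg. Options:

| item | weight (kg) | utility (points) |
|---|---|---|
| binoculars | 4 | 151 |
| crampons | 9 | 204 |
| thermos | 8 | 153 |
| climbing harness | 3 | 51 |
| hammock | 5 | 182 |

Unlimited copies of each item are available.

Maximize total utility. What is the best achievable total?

A density-first pass picks 2×binoculars + climbing harness — 353 at 11 kg.
Replace 2×binoculars and climbing harness with 2×hammock: the trade gains 11 net, giving 364 at 10 kg.
Nothing else within 11 kg beats 364.

364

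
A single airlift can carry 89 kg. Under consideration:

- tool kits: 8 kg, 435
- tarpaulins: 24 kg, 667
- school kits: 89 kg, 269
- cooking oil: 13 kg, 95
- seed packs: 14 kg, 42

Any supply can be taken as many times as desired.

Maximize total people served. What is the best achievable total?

4785

Best packing: 11×tool kits — 88 kg, 4785 total.
Every other selection either busts 89 kg or fails to beat 4785.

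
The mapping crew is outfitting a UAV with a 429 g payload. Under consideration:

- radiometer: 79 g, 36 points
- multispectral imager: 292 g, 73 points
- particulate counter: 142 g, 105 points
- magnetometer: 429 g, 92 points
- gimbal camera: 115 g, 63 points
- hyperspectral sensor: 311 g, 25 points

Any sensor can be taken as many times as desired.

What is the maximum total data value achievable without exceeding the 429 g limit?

3×particulate counter uses 426 of the 429 g and totals 315.
No other feasible combination exceeds 315.

315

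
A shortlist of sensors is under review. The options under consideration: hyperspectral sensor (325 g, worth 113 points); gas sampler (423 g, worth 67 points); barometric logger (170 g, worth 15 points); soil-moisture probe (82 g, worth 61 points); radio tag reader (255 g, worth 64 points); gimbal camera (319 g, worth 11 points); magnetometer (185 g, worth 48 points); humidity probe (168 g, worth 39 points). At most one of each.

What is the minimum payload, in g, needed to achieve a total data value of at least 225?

Look for the lowest-payload combination reaching 225.
hyperspectral sensor + soil-moisture probe + radio tag reader reaches 238 using 662 g.
Any bundle with less than 662 g falls short of 225.

662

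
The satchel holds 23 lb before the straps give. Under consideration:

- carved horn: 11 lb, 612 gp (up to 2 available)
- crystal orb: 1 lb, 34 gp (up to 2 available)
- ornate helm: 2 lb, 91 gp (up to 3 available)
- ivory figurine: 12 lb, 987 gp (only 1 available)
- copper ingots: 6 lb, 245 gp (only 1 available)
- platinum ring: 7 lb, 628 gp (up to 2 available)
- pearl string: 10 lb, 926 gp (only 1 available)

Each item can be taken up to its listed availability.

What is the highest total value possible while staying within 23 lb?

1947

A density-first pass picks 3×ornate helm + platinum ring + pearl string — 1827 at 23 lb.
Replace 3×ornate helm and platinum ring with crystal orb + ivory figurine: the trade gains 120 net, giving 1947 at 23 lb.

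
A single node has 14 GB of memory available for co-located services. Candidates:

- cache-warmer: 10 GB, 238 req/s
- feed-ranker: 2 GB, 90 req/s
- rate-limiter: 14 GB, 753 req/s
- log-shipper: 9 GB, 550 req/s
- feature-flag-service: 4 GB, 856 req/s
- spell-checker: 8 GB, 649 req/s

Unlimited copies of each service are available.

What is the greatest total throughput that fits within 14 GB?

2658

The ratio ordering already packs tightly: feed-ranker + 3×feature-flag-service, 14 GB, 2658.
Every other selection either busts 14 GB or fails to beat 2658.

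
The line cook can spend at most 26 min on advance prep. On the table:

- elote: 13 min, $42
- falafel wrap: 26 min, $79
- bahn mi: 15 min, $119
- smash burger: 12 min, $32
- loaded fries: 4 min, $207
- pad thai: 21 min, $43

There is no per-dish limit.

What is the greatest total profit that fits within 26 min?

1242

Best packing: 6×loaded fries — 24 min, 1242 total.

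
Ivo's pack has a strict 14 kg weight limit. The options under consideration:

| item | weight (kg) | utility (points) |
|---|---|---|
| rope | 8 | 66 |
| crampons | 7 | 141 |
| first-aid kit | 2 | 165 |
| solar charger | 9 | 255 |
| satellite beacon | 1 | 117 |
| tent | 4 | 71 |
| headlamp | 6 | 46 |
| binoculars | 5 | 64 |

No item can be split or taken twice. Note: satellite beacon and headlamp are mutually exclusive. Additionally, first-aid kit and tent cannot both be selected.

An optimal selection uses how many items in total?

3

Best achievable utility is 537.
One optimal bundle: first-aid kit + solar charger + satellite beacon (12 kg).
Every optimal selection uses 3 items.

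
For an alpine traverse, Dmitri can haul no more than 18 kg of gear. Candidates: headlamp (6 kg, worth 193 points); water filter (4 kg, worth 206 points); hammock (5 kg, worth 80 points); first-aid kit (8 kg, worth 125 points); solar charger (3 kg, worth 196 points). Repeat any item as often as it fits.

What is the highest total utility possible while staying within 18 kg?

Best packing: 6×solar charger — 18 kg, 1176 total.
Nothing else within 18 kg beats 1176.

1176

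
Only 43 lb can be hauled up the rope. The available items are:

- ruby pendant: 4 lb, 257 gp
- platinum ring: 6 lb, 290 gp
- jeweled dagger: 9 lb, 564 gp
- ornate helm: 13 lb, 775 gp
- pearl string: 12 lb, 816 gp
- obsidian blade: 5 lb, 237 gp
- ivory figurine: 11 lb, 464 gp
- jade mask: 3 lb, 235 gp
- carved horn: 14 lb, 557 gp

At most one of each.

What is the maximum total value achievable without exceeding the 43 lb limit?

Density check — jade mask 78.33, pearl string 68.00, ruby pendant 64.25, jeweled dagger 62.67 are the best per lb.
Filling by ratio: ruby pendant + jeweled dagger + ornate helm + pearl string + jade mask for 2647, with 2 lb left unused.
Replace ruby pendant with platinum ring: the trade gains 33 net, giving 2680 at 43 lb.
No other feasible combination exceeds 2680.

2680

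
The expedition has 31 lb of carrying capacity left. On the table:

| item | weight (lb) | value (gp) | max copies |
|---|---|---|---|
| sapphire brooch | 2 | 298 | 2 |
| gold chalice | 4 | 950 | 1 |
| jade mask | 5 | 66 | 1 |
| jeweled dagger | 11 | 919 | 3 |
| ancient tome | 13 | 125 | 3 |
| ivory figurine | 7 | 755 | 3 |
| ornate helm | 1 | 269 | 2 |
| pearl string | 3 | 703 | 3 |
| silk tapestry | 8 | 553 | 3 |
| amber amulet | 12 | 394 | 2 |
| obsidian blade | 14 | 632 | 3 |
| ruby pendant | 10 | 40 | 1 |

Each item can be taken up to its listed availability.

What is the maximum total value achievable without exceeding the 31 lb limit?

Greedy by ratio would take 2×sapphire brooch + gold chalice + jade mask + ivory figurine + 2×ornate helm + 3×pearl string: 31 lb used, total 5014.
The 7 lb tied up in sapphire brooch and jade mask is better spent on ivory figurine — total rises to 5405 (31 lb).
Nothing else within 31 lb beats 5405.

5405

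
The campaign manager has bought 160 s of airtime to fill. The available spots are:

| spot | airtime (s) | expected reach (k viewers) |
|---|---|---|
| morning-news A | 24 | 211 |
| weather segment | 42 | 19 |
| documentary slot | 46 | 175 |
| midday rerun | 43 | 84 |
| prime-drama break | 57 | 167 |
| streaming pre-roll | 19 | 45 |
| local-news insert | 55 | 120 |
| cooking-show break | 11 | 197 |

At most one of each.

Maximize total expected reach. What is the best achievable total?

795

Density check — cooking-show break 17.91, morning-news A 8.79, documentary slot 3.80, prime-drama break 2.93 are the best per s.
The ratio ordering already packs tightly: morning-news A + documentary slot + prime-drama break + streaming pre-roll + cooking-show break, 157 s, 795.
No other feasible combination exceeds 795.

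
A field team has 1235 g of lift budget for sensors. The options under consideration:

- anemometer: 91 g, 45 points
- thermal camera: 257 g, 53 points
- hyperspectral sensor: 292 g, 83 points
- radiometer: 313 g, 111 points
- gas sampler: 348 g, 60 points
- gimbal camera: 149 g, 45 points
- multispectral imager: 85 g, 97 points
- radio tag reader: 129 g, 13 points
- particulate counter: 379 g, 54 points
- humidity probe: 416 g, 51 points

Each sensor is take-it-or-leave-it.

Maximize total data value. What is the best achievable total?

Anemometer + thermal camera + hyperspectral sensor + radiometer + gimbal camera + multispectral imager uses 1187 of the 1235 g and totals 434.
The closest alternative, anemometer + thermal camera + hyperspectral sensor + radiometer + multispectral imager + radio tag reader, reaches only 402.

434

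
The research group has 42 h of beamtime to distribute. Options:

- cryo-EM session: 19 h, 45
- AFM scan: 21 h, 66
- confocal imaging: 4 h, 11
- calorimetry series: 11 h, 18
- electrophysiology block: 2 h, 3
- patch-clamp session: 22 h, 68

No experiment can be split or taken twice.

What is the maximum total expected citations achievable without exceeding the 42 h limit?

Ranking by ratio (expected citations/h): AFM scan 3.14, patch-clamp session 3.09, confocal imaging 2.75.
Filling by ratio: AFM scan + confocal imaging + calorimetry series + electrophysiology block for 98, with 4 h left unused.
Replace confocal imaging and calorimetry series with cryo-EM session: the trade gains 16 net, giving 114 at 42 h.
Nothing else within 42 h beats 114.

114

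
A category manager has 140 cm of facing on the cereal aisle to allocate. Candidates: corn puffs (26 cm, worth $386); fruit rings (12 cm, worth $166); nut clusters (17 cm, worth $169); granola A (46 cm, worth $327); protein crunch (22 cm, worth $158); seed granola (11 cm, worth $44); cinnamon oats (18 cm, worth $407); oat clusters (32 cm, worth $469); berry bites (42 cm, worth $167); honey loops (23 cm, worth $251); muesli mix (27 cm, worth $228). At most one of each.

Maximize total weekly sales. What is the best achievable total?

1907

By weekly sales per cm: cinnamon oats 22.61, corn puffs 14.85, oat clusters 14.66, fruit rings 13.83 lead.
Greedy by ratio would take corn puffs + fruit rings + nut clusters + seed granola + cinnamon oats + oat clusters + honey loops: 139 cm used, total 1892.
Dropping nut clusters and seed granola frees 28 cm; slotting in muesli mix (27 cm) lifts the total to 1907 at 138 cm.
Next best is corn puffs + fruit rings + nut clusters + seed granola + cinnamon oats + oat clusters + honey loops at 1892 (139 cm) — short by 15.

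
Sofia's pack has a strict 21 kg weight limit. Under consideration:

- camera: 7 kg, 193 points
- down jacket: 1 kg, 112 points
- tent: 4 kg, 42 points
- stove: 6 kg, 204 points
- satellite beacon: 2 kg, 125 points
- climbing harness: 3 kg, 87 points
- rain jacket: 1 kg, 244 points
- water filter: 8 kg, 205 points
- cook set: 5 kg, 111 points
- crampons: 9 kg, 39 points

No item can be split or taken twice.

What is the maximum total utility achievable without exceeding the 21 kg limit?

977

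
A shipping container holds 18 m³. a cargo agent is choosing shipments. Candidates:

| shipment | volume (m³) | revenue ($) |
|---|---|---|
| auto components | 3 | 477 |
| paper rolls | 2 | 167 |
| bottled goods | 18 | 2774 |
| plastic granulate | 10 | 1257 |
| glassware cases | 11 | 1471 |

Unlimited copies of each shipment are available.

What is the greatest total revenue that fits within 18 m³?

2862

6×auto components uses 18 of the 18 m³ and totals 2862.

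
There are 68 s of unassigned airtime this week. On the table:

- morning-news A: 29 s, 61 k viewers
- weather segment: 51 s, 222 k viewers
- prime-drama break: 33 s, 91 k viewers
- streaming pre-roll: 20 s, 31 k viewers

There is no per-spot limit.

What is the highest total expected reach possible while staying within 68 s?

222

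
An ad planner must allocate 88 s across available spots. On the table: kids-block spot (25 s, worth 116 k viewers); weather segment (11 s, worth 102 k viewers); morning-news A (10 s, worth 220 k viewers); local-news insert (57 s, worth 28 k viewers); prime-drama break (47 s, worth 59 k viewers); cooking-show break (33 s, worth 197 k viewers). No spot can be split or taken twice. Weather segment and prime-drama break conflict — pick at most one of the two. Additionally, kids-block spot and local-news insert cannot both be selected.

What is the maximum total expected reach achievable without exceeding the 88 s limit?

The ratio ordering already packs tightly: kids-block spot + weather segment + morning-news A + cooking-show break, 79 s, 635.

635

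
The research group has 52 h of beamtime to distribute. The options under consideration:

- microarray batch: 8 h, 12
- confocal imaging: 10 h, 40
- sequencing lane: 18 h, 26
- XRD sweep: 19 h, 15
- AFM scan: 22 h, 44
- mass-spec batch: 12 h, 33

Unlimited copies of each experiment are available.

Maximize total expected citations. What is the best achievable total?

200

The ratio ordering already packs tightly: 5×confocal imaging, 50 h, 200.
No other feasible combination exceeds 200.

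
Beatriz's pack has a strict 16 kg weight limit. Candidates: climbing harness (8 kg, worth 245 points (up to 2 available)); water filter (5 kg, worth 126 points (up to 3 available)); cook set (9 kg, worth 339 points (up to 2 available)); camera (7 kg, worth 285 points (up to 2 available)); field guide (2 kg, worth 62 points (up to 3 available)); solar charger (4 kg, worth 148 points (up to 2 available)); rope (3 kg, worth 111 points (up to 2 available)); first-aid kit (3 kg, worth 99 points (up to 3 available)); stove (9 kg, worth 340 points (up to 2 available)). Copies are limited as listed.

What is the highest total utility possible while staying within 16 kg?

Best packing: 2×camera + field guide — 16 kg, 632 total.
That's the maximum — no swap from here does better than 632.

632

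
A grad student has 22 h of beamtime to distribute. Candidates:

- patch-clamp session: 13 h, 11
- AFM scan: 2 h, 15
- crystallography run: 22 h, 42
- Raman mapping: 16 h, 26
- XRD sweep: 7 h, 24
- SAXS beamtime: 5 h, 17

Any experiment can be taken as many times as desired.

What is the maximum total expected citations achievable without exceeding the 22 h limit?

165

Density check — AFM scan 7.50, XRD sweep 3.43, SAXS beamtime 3.40, crystallography run 1.91 are the best per h.
Taking 11×AFM scan: 22 h used, 165 in expected citations.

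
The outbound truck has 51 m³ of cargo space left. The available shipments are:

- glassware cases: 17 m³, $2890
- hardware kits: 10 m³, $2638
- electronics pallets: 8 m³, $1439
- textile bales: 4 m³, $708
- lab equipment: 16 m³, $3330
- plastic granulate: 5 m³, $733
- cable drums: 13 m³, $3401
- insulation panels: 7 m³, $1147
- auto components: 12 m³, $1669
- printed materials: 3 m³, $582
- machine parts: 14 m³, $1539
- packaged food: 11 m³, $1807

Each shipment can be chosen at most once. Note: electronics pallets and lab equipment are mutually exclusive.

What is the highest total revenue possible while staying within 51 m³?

Best packing: hardware kits + textile bales + lab equipment + plastic granulate + cable drums + printed materials — 51 m³, 11392 total.
The closest alternative, hardware kits + lab equipment + plastic granulate + cable drums + insulation panels, reaches only 11249.

11392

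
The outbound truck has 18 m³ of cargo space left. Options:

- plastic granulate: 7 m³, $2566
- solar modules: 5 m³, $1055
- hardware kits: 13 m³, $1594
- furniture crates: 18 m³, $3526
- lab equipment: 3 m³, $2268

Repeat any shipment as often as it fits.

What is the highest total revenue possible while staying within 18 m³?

The ratio ordering already packs tightly: 6×lab equipment, 18 m³, 13608.

13608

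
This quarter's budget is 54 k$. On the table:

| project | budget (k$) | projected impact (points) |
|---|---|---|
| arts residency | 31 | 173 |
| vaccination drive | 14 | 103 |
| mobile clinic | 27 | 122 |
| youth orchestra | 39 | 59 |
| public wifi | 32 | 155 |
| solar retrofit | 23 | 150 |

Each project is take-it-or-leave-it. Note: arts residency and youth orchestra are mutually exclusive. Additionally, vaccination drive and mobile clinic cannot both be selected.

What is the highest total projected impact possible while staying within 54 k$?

By projected impact per k$: vaccination drive 7.36, solar retrofit 6.52, arts residency 5.58 lead.
Filling by ratio: vaccination drive + solar retrofit for 253, with 17 k$ left unused.
The 14 k$ tied up in vaccination drive is better spent on arts residency — total rises to 323 (54 k$).
Runner-up arts residency + vaccination drive tops out at 276.

323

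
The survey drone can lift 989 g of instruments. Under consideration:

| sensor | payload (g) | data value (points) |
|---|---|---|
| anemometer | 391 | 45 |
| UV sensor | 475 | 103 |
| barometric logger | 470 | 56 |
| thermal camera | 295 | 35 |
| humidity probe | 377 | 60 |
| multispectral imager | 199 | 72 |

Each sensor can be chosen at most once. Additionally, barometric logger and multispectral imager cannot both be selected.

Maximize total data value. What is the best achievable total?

210

Ranking by ratio (data value/g): multispectral imager 0.36, UV sensor 0.22, humidity probe 0.16, barometric logger 0.12.
Best packing: UV sensor + thermal camera + multispectral imager — 969 g, 210 total.
The closest alternative, anemometer + humidity probe + multispectral imager, reaches only 177.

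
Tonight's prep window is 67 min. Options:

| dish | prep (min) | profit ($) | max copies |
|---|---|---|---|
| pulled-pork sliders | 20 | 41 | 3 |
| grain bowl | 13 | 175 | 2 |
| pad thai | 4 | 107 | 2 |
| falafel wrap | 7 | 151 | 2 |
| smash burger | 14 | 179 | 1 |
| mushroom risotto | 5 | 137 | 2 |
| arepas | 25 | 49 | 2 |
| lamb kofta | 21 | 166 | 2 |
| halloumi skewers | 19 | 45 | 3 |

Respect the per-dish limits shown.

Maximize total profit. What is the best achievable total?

1182

A density-first pass picks 2×grain bowl + 2×pad thai + 2×falafel wrap + 2×mushroom risotto — 1140 at 58 min.
The 5 min tied up in mushroom risotto is better spent on smash burger — total rises to 1182 (67 min).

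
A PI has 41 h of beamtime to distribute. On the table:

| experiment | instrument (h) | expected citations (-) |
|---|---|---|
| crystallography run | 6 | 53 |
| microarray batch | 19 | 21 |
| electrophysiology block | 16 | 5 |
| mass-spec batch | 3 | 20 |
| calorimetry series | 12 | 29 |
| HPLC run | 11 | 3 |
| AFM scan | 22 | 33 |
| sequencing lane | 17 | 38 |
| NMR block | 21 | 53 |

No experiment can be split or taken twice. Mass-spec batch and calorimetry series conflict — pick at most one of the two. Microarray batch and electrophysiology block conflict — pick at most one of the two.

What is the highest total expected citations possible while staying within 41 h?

135

Density check — crystallography run 8.83, mass-spec batch 6.67, NMR block 2.52, calorimetry series 2.42 are the best per h.
Greedy by ratio would take crystallography run + mass-spec batch + HPLC run + NMR block: 41 h used, total 129.
The 14 h tied up in mass-spec batch and HPLC run is better spent on calorimetry series — total rises to 135 (39 h).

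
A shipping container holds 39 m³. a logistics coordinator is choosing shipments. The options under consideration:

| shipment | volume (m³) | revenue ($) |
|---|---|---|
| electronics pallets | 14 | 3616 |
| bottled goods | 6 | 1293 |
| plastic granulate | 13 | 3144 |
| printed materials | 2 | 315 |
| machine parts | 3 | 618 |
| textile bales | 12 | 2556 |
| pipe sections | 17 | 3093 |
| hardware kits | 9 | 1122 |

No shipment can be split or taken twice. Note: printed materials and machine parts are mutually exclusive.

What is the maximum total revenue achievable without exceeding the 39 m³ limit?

9316

Electronics pallets + plastic granulate + textile bales uses 39 of the 39 m³ and totals 9316.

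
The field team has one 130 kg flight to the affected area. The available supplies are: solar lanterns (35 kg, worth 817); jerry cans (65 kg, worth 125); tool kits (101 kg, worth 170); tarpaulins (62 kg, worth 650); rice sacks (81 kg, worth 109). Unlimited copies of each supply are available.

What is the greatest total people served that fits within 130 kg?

2451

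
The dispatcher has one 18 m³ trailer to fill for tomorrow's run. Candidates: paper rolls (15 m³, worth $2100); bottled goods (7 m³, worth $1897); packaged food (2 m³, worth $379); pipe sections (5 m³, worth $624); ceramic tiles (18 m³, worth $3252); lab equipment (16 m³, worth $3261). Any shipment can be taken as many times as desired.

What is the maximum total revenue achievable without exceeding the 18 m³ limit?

4552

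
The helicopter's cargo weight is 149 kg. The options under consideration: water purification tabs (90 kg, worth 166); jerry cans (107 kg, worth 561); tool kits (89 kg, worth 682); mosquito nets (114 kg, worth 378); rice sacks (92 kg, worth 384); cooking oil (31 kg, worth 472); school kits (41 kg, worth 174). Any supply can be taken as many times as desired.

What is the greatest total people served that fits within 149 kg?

Best packing: 4×cooking oil — 124 kg, 1888 total.
Every other selection either busts 149 kg or fails to beat 1888.

1888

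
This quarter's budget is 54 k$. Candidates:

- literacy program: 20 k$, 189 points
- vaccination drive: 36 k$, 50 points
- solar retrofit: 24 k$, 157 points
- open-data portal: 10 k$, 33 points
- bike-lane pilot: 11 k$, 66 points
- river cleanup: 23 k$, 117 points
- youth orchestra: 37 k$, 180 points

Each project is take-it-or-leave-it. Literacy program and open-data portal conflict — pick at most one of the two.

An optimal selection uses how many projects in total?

The maximum projected impact within 54 k$ is 372.
literacy program + bike-lane pilot + river cleanup hits 372 at 54 k$.
All optima have 3 projects.

3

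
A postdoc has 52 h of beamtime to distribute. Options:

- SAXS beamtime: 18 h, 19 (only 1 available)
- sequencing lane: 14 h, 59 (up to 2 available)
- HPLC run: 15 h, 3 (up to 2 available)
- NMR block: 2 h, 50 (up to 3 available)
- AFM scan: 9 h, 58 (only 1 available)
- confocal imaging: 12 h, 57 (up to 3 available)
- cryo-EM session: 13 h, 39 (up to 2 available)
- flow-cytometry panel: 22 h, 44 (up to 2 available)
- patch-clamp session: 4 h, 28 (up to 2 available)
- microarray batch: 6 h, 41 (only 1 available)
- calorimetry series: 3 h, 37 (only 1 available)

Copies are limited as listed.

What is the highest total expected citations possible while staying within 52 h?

Ranking by ratio (expected citations/h): NMR block 25.00, calorimetry series 12.33, patch-clamp session 7.00, microarray batch 6.83.
The ratio heuristic lands on 3×NMR block + AFM scan + confocal imaging + 2×patch-clamp session + microarray batch + calorimetry series (399) but leaves 8 h idle.
Replace patch-clamp session with confocal imaging: the trade gains 29 net, giving 428 at 52 h.
No other feasible combination exceeds 428.

428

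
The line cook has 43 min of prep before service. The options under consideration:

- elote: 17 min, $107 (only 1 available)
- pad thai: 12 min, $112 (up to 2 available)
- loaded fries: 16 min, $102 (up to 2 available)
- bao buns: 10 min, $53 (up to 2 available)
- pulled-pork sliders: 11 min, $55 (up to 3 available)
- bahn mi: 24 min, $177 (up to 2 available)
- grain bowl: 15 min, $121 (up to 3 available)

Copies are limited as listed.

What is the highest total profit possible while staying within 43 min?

A density-first pass picks 2×pad thai + grain bowl — 345 at 39 min.
The 12 min tied up in pad thai is better spent on grain bowl — total rises to 354 (42 min).

354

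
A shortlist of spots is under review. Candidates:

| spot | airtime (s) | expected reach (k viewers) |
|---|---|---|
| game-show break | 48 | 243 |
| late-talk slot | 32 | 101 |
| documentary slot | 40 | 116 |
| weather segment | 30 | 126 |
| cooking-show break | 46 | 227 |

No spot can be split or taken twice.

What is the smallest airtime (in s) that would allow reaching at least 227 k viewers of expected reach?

Minimise s subject to total expected reach ≥ 227.
cooking-show break reaches 227 using 46 s.
Below 46 s the best achievable stays under 227.

46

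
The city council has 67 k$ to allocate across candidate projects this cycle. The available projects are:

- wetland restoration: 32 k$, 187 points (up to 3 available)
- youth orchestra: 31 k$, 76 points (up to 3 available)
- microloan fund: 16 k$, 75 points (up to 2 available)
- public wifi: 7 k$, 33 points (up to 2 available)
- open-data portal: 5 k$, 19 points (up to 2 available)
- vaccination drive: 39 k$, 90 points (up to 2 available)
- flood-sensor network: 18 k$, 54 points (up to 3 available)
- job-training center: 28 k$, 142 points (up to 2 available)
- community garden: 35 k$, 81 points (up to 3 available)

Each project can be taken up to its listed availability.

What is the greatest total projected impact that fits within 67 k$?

374

The ratio ordering already packs tightly: 2×wetland restoration, 64 k$, 374.
The spare 3 k$ is too small for any remaining project, and no exchange beats 374.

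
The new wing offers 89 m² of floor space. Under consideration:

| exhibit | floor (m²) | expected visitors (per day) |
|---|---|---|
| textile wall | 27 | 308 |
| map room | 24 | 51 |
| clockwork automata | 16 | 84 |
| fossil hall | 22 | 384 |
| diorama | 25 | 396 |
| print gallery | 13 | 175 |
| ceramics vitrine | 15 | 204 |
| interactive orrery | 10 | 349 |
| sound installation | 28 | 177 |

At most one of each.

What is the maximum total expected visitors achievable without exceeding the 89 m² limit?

1508

Ranking by ratio (expected visitors/m²): interactive orrery 34.90, fossil hall 17.45, diorama 15.84.
Best packing: fossil hall + diorama + print gallery + ceramics vitrine + interactive orrery — 85 m², 1508 total.
No other feasible combination exceeds 1508.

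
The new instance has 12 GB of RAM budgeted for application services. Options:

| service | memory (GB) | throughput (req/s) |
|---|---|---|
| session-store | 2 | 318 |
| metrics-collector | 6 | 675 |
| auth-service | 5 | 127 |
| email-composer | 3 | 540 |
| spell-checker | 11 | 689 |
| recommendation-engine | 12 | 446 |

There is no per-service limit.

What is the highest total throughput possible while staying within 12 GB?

2160

Density check — email-composer 180.00, session-store 159.00, metrics-collector 112.50 are the best per GB.
The ratio ordering already packs tightly: 4×email-composer, 12 GB, 2160.
Nothing else within 12 GB beats 2160.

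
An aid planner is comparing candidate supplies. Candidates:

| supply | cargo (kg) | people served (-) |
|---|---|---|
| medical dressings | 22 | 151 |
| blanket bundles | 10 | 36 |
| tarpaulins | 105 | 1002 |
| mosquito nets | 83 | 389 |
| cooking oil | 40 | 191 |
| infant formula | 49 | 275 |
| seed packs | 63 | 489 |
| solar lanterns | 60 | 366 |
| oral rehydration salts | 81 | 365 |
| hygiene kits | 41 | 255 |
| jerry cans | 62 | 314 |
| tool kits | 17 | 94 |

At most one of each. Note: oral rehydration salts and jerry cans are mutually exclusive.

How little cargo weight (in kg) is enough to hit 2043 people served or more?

Minimise kg subject to total people served ≥ 2043.
Taking medical dressings + blanket bundles + tarpaulins + seed packs + solar lanterns gives 2044 (≥ 2043) for 260 kg.
Any bundle with less than 260 kg falls short of 2043.

260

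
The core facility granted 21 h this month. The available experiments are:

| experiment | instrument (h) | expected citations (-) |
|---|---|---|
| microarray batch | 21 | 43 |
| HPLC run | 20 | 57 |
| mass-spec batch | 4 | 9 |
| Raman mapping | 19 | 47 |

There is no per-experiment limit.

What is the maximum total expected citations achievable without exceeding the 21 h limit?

Ranking by ratio (expected citations/h): HPLC run 2.85, Raman mapping 2.47, mass-spec batch 2.25, microarray batch 2.05.
HPLC run uses 20 of the 21 h and totals 57.
The spare 1 h is too small for any remaining experiment, and no exchange beats 57.

57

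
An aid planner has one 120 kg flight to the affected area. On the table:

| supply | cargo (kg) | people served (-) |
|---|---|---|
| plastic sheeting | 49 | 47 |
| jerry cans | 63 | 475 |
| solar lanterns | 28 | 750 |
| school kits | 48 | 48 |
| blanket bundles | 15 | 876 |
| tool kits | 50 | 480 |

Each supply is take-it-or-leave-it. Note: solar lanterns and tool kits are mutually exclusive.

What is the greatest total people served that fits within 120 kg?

2101

Ranking by ratio (people served/kg): blanket bundles 58.40, solar lanterns 26.79, tool kits 9.60.
Taking jerry cans + solar lanterns + blanket bundles: 106 kg used, 2101 in people served.
Next best is solar lanterns + school kits + blanket bundles at 1674 (91 kg) — short by 427.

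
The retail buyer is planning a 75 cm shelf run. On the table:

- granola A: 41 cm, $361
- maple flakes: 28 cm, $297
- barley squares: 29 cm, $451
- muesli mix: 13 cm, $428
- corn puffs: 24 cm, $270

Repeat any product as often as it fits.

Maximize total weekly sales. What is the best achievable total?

Best packing: 5×muesli mix — 65 cm, 2140 total.
That's the maximum — no swap from here does better than 2140.

2140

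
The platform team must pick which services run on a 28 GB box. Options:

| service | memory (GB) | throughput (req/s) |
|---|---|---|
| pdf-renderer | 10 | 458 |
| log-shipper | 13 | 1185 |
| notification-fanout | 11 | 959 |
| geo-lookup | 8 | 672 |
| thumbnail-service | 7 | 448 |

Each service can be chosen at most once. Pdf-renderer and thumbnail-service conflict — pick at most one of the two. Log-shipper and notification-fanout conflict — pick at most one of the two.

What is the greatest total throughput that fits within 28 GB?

Best packing: log-shipper + geo-lookup + thumbnail-service — 28 GB, 2305 total.
Every other selection either busts 28 GB or breaks a pairing rule or fails to beat 2305.

2305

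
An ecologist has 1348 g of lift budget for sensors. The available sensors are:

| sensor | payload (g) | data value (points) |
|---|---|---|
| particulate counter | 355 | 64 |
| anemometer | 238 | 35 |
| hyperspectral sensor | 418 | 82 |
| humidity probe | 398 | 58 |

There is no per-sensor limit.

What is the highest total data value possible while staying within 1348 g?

3×hyperspectral sensor uses 1254 of the 1348 g and totals 246.

246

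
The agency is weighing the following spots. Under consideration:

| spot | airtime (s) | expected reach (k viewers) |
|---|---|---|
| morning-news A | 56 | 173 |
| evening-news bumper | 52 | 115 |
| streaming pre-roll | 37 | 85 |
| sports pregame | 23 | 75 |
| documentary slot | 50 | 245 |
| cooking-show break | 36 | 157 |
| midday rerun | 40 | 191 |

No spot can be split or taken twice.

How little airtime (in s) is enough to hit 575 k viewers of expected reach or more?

126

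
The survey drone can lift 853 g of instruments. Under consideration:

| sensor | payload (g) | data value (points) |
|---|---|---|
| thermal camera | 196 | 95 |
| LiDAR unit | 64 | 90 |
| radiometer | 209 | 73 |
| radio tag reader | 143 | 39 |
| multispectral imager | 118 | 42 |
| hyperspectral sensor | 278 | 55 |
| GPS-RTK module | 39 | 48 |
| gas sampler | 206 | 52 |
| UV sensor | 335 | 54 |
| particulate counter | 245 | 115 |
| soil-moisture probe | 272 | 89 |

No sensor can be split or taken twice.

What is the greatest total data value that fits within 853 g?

437

Taking the top-ratio sensors first gives thermal camera + LiDAR unit + radio tag reader + multispectral imager + GPS-RTK module + particulate counter for 429 (805 g).
Dropping radio tag reader and multispectral imager frees 261 g; slotting in soil-moisture probe (272 g) lifts the total to 437 at 816 g.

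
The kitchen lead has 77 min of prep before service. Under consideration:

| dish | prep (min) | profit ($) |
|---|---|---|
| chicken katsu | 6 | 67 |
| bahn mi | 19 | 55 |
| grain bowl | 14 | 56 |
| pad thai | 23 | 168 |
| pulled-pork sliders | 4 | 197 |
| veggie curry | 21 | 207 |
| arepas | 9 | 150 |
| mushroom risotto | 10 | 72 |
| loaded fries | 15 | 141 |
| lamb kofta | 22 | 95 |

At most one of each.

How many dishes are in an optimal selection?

5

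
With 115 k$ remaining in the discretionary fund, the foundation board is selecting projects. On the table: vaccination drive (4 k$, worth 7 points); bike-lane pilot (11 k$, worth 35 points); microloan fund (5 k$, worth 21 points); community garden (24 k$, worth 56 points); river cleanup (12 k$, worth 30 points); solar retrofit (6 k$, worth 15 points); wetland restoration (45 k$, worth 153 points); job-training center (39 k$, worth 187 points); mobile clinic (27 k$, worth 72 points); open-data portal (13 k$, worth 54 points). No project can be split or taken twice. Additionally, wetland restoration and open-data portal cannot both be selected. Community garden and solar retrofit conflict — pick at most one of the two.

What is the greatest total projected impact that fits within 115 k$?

Best packing: bike-lane pilot + microloan fund + river cleanup + wetland restoration + job-training center — 112 k$, 426 total.
Every other selection either busts 115 k$ or breaks a pairing rule or fails to beat 426.

426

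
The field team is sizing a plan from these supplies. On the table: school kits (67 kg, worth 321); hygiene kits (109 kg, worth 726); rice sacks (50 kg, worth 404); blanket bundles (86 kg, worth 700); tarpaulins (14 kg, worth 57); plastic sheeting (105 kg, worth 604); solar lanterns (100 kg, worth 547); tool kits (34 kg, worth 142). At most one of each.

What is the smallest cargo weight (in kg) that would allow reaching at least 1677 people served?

Need the lightest bundle worth ≥ 1677.
Taking rice sacks + blanket bundles + plastic sheeting gives 1708 (≥ 1677) for 241 kg.
Below 241 kg the best achievable stays under 1677.

241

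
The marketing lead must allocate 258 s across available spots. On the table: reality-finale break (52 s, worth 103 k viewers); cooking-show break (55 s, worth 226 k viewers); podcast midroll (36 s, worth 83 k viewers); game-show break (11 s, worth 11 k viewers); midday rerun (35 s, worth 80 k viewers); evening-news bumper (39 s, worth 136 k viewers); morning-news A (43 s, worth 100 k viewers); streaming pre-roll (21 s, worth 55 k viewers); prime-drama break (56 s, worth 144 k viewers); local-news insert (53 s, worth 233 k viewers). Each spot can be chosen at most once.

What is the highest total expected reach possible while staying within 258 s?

The ratio heuristic lands on cooking-show break + game-show break + evening-news bumper + streaming pre-roll + prime-drama break + local-news insert (805) but leaves 23 s idle.
Replace streaming pre-roll with morning-news A: the trade gains 45 net, giving 850 at 257 s.

850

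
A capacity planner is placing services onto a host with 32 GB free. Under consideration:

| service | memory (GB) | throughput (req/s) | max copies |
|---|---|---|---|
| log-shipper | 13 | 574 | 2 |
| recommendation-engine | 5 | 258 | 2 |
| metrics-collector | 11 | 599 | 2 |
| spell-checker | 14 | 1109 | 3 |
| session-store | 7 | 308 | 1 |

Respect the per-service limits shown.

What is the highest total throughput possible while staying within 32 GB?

The ratio ordering already packs tightly: 2×spell-checker, 28 GB, 2218.
That's the maximum — no swap from here does better than 2218.

2218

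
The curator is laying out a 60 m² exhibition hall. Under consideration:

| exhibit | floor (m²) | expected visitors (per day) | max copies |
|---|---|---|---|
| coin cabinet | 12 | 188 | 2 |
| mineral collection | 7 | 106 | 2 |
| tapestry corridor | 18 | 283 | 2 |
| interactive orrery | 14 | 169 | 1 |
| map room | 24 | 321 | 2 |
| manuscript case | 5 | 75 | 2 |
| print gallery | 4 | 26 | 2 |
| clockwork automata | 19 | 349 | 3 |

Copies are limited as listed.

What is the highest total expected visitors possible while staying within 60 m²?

1047

The ratio ordering already packs tightly: 3×clockwork automata, 57 m², 1047.
No other feasible combination exceeds 1047.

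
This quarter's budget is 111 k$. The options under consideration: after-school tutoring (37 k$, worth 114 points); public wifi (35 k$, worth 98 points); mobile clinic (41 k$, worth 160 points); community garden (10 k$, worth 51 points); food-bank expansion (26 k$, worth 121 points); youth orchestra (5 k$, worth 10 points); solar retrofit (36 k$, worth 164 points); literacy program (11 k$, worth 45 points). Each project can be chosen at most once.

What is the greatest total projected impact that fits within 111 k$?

A density-first pass picks community garden + food-bank expansion + youth orchestra + solar retrofit + literacy program — 391 at 88 k$.
The 21 k$ tied up in community garden and literacy program is better spent on mobile clinic — total rises to 455 (108 k$).

455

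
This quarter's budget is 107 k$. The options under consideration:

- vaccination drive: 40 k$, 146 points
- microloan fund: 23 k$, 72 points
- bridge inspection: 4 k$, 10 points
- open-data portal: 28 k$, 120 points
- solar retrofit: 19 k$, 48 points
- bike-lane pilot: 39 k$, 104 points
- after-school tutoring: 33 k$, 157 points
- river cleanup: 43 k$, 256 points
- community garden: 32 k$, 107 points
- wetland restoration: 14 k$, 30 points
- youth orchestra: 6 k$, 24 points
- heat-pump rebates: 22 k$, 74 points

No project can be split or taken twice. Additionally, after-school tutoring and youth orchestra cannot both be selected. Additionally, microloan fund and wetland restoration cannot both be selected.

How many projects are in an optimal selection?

3

Best achievable projected impact is 533.
For example open-data portal + after-school tutoring + river cleanup achieves it, using 104 k$.
Any selection reaching 533 contains exactly 3 projects.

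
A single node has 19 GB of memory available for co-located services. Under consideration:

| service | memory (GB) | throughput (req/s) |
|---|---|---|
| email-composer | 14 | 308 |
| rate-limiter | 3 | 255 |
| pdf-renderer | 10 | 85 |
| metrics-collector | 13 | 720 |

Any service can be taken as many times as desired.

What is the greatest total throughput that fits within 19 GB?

1530

Ranking by ratio (throughput/GB): rate-limiter 85.00, metrics-collector 55.38, email-composer 22.00, pdf-renderer 8.50.
The ratio ordering already packs tightly: 6×rate-limiter, 18 GB, 1530.
That's the maximum — no swap from here does better than 1530.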